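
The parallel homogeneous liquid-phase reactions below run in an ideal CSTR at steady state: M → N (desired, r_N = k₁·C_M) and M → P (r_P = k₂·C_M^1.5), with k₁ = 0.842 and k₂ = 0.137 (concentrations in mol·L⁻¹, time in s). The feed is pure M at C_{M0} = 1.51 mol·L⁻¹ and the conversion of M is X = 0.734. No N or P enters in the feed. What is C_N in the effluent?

1.00 mol·L⁻¹

Exit C_M = C_{M0}(1−X) = 1.51×0.266 = 0.4017 mol·L⁻¹.
Rates in a CSTR are evaluated at the outlet concentration: r_N = 0.842×0.4017 = 0.3382, r_P = 0.137×0.4017^1.5 = 0.03487.
Fraction of consumed M going to N: r_N/(r_N+r_P) = 0.9065.
C_N = 0.9065·C_{M0}·X = 0.9065×1.51×0.734 = 1.00 mol·L⁻¹.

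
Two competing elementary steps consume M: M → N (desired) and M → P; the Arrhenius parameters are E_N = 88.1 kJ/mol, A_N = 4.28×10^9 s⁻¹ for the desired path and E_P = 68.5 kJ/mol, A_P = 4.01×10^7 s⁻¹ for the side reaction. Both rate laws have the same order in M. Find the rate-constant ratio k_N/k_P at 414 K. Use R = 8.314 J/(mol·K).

With equal orders, S_{N/P} = k_N/k_P = (A_N/A_P)·exp[(E_P−E_N)/(RT)].
(E_P−E_N)/(RT) = (68.5−88.1)×10³/(8.314×414) = -19600/3442 = -5.694.
k_N/k_P = (4.28×10^9/4.01×10^7)·exp(-5.694) = 106.7 × 0.003365 = 0.359.

0.359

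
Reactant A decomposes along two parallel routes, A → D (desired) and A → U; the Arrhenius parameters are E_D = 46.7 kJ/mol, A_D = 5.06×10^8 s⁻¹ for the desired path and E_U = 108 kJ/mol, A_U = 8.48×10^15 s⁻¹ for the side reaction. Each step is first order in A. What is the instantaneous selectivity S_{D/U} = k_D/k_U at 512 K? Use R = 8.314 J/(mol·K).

0.107

With equal orders, S_{D/U} = k_D/k_U = (A_D/A_U)·exp[(E_U−E_D)/(RT)].
(E_U−E_D)/(RT) = (108−46.7)×10³/(8.314×512) = 61300/4257 = 14.40.
k_D/k_U = (5.06×10^8/8.48×10^15)·exp(14.40) = 5.967×10^-8 × 1.795×10^6 = 0.107.
Since E_D < E_U, lowering the temperature improves selectivity toward D.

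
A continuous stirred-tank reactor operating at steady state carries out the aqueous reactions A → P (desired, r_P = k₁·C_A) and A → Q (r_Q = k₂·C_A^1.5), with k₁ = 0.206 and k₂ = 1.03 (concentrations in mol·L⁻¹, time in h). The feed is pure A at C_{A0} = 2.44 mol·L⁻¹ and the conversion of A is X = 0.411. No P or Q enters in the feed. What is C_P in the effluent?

0.143 mol·L⁻¹

Exit C_A = C_{A0}(1−X) = 2.44×0.589 = 1.437 mol·L⁻¹.
A CSTR operates uniformly at the exit composition, giving r_P = 0.2961 and r_Q = 1.775 (each k·C_A^n at C_A = 1.437).
Fraction of consumed A going to P: r_P/(r_P+r_Q) = 0.1430.
C_P = 0.1430·C_{A0}·X = 0.1430×2.44×0.411 = 0.143 mol·L⁻¹.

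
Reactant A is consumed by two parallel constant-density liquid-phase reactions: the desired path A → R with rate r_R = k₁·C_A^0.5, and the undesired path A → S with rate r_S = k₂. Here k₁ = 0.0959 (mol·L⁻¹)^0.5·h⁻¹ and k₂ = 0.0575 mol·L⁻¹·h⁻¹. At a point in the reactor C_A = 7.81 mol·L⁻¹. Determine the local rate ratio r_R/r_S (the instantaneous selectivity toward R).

4.66

S_{R/S} = r_R/r_S = (k₁·C_A^0.5)/(k₂) = (k₁/k₂)·C_A^0.5.
= (0.0959×7.810^0.5) / (0.0575) = 0.2680/0.05750 = 4.66.
Since the desired path is higher order in A, keeping C_A high (PFR or concentrated feed) favours R.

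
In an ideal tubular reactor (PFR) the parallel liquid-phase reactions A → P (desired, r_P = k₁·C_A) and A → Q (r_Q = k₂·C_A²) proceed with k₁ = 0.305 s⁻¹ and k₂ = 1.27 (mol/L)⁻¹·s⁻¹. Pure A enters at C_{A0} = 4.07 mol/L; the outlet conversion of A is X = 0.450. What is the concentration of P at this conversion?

0.133 mol/L

C_A = C_{A0}(1−X) = 2.239 mol/L.
Along a PFR/batch, dC_P/dC_A = −r_P/(r_P+r_Q) = −k₁/(k₁+k₂·C_A).
Integrating from C_{A0} to C_A: C_P = (0.305/1.27)·ln[(0.305+1.27·4.07)/(0.305+1.27·2.24)] = 0.2402·ln(5.474/3.148) = 0.1329 mol/L.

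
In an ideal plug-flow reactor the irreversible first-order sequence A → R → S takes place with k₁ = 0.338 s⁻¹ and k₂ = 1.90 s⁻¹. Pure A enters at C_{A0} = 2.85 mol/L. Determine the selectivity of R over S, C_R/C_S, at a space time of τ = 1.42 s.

Solving the coupled first-order balances gives C_R(τ) = [k₁/(k₂−k₁)]·C_{A0}·(e^(−k₁τ) − e^(−k₂τ)).
e^(−k₁τ) = e^(−0.338×1.42) = e^(−0.4800) = 0.6188; e^(−k₂τ) = e^(−2.698) = 0.06734.
C_R = 0.338×2.85/(1.90−0.338) × (0.6188−0.06734) = 0.6167×0.5515 = 0.3401 mol/L.
C_A = C_{A0}e^(−k₁τ) = 1.764 mol/L, so C_S = C_{A0}−C_A−C_R = 0.7463 mol/L; C_R/C_S = 0.456.

0.456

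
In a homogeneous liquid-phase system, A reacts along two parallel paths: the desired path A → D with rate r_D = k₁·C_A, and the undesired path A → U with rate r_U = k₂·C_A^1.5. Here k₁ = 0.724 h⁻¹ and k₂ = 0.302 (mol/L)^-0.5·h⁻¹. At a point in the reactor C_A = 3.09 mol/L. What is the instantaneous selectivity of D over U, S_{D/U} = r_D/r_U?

1.36

S_{D/U} = r_D/r_U = (k₁·C_A)/(k₂·C_A^1.5) = (k₁/k₂)·C_A^-0.5.
= (0.724×3.090) / (0.302×3.090^1.5) = 2.237/1.640 = 1.36.
The undesired path is higher order in A, so low C_A (CSTR or dilute feed) favours D.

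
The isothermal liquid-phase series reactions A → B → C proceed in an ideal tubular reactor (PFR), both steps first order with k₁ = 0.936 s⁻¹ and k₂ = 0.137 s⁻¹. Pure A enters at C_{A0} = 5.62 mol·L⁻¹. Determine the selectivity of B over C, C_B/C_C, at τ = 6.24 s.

For first-order series with pure A initially, C_B(τ) = k₁C_{A0}/(k₂−k₁)·(e^(−k₁τ) − e^(−k₂τ)).
e^(−k₁τ) = e^(−0.936×6.24) = e^(−5.841) = 0.002907; e^(−k₂τ) = e^(−0.8549) = 0.4253.
C_B = 0.936×5.62/(0.137−0.936) × (0.002907−0.4253) = (-6.584)×(-0.4224) = 2.781 mol·L⁻¹.
C_A = C_{A0}e^(−k₁τ) = 0.01634 mol·L⁻¹, so C_C = C_{A0}−C_A−C_B = 2.823 mol·L⁻¹; C_B/C_C = 0.985.

0.985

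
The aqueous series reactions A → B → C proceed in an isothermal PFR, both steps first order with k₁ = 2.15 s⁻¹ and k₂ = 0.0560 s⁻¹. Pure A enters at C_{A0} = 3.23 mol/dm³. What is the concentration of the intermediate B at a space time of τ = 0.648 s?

2.37 mol/dm³

For first-order series with pure A initially, C_B(τ) = k₁C_{A0}/(k₂−k₁)·(e^(−k₁τ) − e^(−k₂τ)).
e^(−k₁τ) = e^(−2.15×0.648) = e^(−1.393) = 0.2483; e^(−k₂τ) = e^(−0.03629) = 0.9644.
C_B = 2.15×3.23/(0.0560−2.15) × (0.2483−0.9644) = (-3.316)×(-0.7161) = 2.375 mol/dm³.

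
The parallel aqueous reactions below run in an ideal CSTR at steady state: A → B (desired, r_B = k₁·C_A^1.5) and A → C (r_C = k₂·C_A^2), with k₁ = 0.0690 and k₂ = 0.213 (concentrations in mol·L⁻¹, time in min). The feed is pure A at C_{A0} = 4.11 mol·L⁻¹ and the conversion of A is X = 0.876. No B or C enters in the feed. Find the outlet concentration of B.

1.12 mol·L⁻¹

Exit C_A = C_{A0}(1−X) = 4.11×0.124 = 0.5096 mol·L⁻¹.
Rates in a CSTR are evaluated at the outlet concentration: r_B = 0.0690×0.5096^1.5 = 0.02510, r_C = 0.213×0.5096^2 = 0.05532.
Fraction of consumed A going to B: r_B/(r_B+r_C) = 0.3121.
C_B = 0.3121·C_{A0}·X = 0.3121×4.11×0.876 = 1.12 mol·L⁻¹.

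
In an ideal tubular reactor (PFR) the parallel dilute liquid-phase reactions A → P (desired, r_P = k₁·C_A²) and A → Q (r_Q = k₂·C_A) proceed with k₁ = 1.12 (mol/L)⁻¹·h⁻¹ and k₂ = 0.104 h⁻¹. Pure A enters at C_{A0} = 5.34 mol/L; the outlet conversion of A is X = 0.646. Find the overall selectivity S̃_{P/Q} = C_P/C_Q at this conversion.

35.9

C_A = C_{A0}(1−X) = 1.890 mol/L.
Along a PFR/batch, dC_Q/dC_A = −r_Q/(r_P+r_Q) = −k₂/(k₂+k₁·C_A).
Integrating from C_{A0} to C_A: C_Q = (0.104/1.12)·ln[(0.104+1.12·5.34)/(0.104+1.12·1.89)] = 0.09286·ln(6.085/2.221) = 0.09358 mol/L.
Then C_P = (C_{A0}−C_A) − C_Q = 3.450 − 0.09358 = 3.356 mol/L.
S̃_{P/Q} = C_P/C_Q = 3.356/0.09358 = 35.9.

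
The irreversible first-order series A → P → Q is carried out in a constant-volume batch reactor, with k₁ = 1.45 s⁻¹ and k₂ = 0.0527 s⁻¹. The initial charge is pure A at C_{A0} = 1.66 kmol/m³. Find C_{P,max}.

1.46 kmol/m³

At the optimum, C_{P,max}/C_{A0} = (k₁/k₂)^[k₂/(k₂−k₁)].
= (1.45/0.0527)^(0.0527/(0.0527−1.45)) = (27.51)^(-0.03772) = 0.8825.
C_{P,max} = 0.8825×1.66 = 1.46 kmol/m³.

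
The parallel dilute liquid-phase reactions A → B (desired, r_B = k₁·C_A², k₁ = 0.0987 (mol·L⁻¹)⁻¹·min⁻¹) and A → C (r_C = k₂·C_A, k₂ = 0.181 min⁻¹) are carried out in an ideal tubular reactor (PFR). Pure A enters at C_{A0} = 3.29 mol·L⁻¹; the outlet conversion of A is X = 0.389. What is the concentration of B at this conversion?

0.753 mol·L⁻¹

C_A = C_{A0}(1−X) = 2.010 mol·L⁻¹.
Along a PFR/batch, dC_C/dC_A = −r_C/(r_B+r_C) = −k₂/(k₂+k₁·C_A).
Integrating from C_{A0} to C_A: C_C = (0.181/0.0987)·ln[(0.181+0.0987·3.29)/(0.181+0.0987·2.01)] = 1.834·ln(0.5057/0.3794) = 0.5270 mol·L⁻¹.
Then C_B = (C_{A0}−C_A) − C_C = 1.280 − 0.5270 = 0.7528 mol·L⁻¹.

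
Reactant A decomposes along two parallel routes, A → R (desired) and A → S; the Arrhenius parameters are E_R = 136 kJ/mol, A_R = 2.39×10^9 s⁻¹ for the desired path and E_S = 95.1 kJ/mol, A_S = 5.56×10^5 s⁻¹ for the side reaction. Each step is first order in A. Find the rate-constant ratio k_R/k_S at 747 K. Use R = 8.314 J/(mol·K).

k_R/k_S = (A_R/A_S)·exp[−(E_R−E_S)/(RT)] = (A_R/A_S)·exp[(E_S−E_R)/(RT)].
(E_S−E_R)/(RT) = (95.1−136)×10³/(8.314×747) = -40900/6211 = -6.586.
k_R/k_S = (2.39×10^9/5.56×10^5)·exp(-6.586) = 4299 × 0.001380 = 5.93.
Since E_R > E_S, raising the temperature improves selectivity toward R.

5.93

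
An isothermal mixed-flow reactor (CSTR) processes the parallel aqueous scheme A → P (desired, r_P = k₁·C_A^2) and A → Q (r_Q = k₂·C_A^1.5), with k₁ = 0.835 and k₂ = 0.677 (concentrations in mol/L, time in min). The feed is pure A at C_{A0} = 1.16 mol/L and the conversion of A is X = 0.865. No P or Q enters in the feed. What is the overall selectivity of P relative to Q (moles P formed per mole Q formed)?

0.488

Exit C_A = C_{A0}(1−X) = 1.16×0.135 = 0.1566 mol/L.
Rates in a CSTR are evaluated at the outlet concentration: r_P = 0.835×0.1566^2 = 0.02048, r_Q = 0.677×0.1566^1.5 = 0.04195.
Overall selectivity = C_P/C_Q = r_Pτ/(r_Qτ) = r_P/r_Q = 0.488.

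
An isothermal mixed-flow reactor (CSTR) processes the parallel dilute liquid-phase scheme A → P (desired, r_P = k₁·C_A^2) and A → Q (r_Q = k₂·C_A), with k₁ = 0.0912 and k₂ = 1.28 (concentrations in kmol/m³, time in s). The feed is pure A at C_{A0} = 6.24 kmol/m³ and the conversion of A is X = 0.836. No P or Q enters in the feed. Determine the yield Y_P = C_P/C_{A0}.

0.0568

Exit C_A = C_{A0}(1−X) = 6.24×0.164 = 1.023 kmol/m³.
Rates in a CSTR are evaluated at the outlet concentration: r_P = 0.0912×1.023^2 = 0.09551, r_Q = 1.28×1.023 = 1.310.
Fraction of consumed A going to P: r_P/(r_P+r_Q) = 0.06796.
C_P = 0.06796·C_{A0}·X = 0.06796×6.24×0.836 = 0.355 kmol/m³; Y_P = C_P/C_{A0} = 0.0568.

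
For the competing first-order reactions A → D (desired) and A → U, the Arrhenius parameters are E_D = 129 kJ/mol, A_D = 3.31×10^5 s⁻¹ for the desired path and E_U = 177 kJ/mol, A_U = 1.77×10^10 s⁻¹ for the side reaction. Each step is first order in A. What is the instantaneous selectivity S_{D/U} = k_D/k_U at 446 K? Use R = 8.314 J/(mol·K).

7.83

Since both paths have the same order in A, the concentration cancels and S_{D/U} = k_D/k_U = (A_D/A_U)·exp[(E_U−E_D)/(RT)].
(E_U−E_D)/(RT) = (177−129)×10³/(8.314×446) = 48000/3708 = 12.94.
k_D/k_U = (3.31×10^5/1.77×10^10)·exp(12.94) = 1.870×10^-5 × 4.187×10^5 = 7.83.
Since E_D < E_U, lowering the temperature improves selectivity toward D.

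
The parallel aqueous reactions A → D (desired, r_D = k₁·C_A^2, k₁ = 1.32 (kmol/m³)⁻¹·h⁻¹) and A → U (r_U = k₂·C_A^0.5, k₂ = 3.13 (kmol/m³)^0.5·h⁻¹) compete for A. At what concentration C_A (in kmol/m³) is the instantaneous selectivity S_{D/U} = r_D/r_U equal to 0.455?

S_{D/U} = (k₁/k₂)·C_A^1.5 ⇒ C_A = (S·k₂/k₁)^(1/1.5).
= (0.455×3.13/1.32)^(0.6667) = (1.079)^(0.6667) = 1.05 kmol/m³.

1.05 kmol/m³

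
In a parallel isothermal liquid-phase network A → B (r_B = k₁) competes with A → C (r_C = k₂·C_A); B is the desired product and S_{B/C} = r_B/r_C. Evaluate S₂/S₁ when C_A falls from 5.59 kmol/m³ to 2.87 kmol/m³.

1.95

S_{B/C} = (k₁/k₂)·C_A⁻¹, so S₂/S₁ = (C_{A,2}/C_{A,1})⁻¹.
= 5.59/2.87 = 1.95.
Selectivity toward B rises as C_A falls — low-concentration operation is favoured.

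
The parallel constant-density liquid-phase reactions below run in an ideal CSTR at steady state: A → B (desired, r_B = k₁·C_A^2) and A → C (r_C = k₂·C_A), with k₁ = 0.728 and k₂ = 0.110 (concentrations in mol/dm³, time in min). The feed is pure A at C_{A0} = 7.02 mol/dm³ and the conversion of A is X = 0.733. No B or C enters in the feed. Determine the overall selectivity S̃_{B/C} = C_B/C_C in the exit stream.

Exit C_A = C_{A0}(1−X) = 7.02×0.267 = 1.874 mol/dm³.
A CSTR operates uniformly at the exit composition, giving r_B = 2.558 and r_C = 0.2062 (each k·C_A^n at C_A = 1.874).
Overall selectivity = C_B/C_C = r_Bτ/(r_Cτ) = r_B/r_C = 12.4.

12.4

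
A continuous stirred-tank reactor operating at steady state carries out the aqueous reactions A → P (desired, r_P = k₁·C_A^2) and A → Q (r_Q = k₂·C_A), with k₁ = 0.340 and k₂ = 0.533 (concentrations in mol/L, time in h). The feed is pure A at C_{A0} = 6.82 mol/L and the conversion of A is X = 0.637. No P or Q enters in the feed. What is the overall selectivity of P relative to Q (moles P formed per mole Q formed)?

Exit C_A = C_{A0}(1−X) = 6.82×0.363 = 2.476 mol/L.
A CSTR operates uniformly at the exit composition, giving r_P = 2.084 and r_Q = 1.320 (each k·C_A^n at C_A = 2.476).
Overall selectivity = C_P/C_Q = r_Pτ/(r_Qτ) = r_P/r_Q = 1.58.

1.58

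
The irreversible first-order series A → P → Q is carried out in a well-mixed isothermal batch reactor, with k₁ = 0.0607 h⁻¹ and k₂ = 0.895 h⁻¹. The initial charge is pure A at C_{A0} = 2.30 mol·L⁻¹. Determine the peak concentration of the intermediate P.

At the optimum, C_{P,max}/C_{A0} = (k₁/k₂)^[k₂/(k₂−k₁)].
= (0.0607/0.895)^(0.895/(0.895−0.0607)) = (0.06782)^(1.073) = 0.05576.
C_{P,max} = 0.05576×2.30 = 0.128 mol·L⁻¹.

0.128 mol·L⁻¹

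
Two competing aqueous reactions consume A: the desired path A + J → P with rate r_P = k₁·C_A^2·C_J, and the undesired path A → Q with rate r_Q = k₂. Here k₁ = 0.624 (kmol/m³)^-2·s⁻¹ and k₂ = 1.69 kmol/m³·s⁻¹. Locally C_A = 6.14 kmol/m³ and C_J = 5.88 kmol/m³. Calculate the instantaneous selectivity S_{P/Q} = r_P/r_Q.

S_{P/Q} = r_P/r_Q = (k₁·C_A^2·C_J)/(k₂) = (k₁/k₂)·C_A^2·C_J.
= (0.624×6.140^2×5.880) / (1.69) = 138.3/1.690 = 81.8.
Since the desired path is higher order in A, keeping C_A high (PFR or concentrated feed) favours P.

81.8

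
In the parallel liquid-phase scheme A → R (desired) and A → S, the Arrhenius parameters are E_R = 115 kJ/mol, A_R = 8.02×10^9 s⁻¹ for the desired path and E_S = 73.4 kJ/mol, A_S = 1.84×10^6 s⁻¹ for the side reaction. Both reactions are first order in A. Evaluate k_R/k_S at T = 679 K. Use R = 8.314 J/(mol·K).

k_R/k_S = (A_R/A_S)·exp[−(E_R−E_S)/(RT)] = (A_R/A_S)·exp[(E_S−E_R)/(RT)].
(E_S−E_R)/(RT) = (73.4−115)×10³/(8.314×679) = -41600/5645 = -7.369.
k_R/k_S = (8.02×10^9/1.84×10^6)·exp(-7.369) = 4359 × 6.304×10^-4 = 2.75.

2.75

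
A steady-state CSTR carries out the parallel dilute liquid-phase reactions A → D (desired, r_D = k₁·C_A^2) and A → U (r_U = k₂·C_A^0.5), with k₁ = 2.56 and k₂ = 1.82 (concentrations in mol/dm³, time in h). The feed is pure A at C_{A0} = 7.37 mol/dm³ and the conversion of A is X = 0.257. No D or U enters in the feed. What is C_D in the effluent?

Exit C_A = C_{A0}(1−X) = 7.37×0.743 = 5.476 mol/dm³.
A CSTR operates uniformly at the exit composition, giving r_D = 76.76 and r_U = 4.259 (each k·C_A^n at C_A = 5.476).
Fraction of consumed A going to D: r_D/(r_D+r_U) = 0.9474.
C_D = 0.9474·C_{A0}·X = 0.9474×7.37×0.257 = 1.79 mol/dm³.

1.79 mol/dm³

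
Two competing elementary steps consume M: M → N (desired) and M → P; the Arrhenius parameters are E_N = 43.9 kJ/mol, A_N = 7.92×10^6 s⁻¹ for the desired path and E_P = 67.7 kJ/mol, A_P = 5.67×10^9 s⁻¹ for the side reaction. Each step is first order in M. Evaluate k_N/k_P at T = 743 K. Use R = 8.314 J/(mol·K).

k_N/k_P = (A_N/A_P)·exp[−(E_N−E_P)/(RT)] = (A_N/A_P)·exp[(E_P−E_N)/(RT)].
(E_P−E_N)/(RT) = (67.7−43.9)×10³/(8.314×743) = 23800/6177 = 3.853.
k_N/k_P = (7.92×10^6/5.67×10^9)·exp(3.853) = 0.001397 × 47.13 = 0.0658.
Since E_N < E_P, lowering the temperature improves selectivity toward N.

0.0658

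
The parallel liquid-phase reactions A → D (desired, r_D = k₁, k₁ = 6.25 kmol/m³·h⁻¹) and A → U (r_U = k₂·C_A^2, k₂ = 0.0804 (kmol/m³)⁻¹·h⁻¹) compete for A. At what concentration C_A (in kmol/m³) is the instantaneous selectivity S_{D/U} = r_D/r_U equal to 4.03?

4.39 kmol/m³

S_{D/U} = (k₁/k₂)·C_A^-2 ⇒ C_A = (S·k₂/k₁)^(-0.5).
= (4.03×0.0804/6.25)^(-0.5) = (0.05184)^(-0.5) = 4.39 kmol/m³.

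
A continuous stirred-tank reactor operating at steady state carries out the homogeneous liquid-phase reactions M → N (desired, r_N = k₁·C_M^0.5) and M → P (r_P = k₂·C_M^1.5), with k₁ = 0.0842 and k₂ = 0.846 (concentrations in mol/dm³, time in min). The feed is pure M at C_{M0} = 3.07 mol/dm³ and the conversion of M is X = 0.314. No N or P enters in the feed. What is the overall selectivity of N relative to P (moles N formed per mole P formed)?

Exit C_M = C_{M0}(1−X) = 3.07×0.686 = 2.106 mol/dm³.
A CSTR operates uniformly at the exit composition, giving r_N = 0.1222 and r_P = 2.586 (each k·C_M^n at C_M = 2.106).
Overall selectivity = C_N/C_P = r_Nτ/(r_Pτ) = r_N/r_P = 0.0473.

0.0473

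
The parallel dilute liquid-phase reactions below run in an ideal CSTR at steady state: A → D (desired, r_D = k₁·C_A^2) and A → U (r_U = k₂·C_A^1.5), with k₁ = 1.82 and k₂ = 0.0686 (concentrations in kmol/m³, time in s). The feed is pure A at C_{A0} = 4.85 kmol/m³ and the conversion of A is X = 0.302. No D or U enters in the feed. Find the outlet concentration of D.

1.44 kmol/m³

Exit C_A = C_{A0}(1−X) = 4.85×0.698 = 3.385 kmol/m³.
In a CSTR the entire volume is at exit conditions, so r_D = 1.82×3.385^2 = 20.86 and r_U = 0.0686×3.385^1.5 = 0.4273.
Fraction of consumed A going to D: r_D/(r_D+r_U) = 0.9799.
C_D = 0.9799·C_{A0}·X = 0.9799×4.85×0.302 = 1.44 kmol/m³.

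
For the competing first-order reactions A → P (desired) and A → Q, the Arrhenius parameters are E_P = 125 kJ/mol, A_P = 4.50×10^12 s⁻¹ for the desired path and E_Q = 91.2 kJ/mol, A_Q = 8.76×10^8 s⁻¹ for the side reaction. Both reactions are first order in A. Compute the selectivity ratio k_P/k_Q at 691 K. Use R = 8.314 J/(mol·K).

k_P/k_Q = (A_P/A_Q)·exp[−(E_P−E_Q)/(RT)] = (A_P/A_Q)·exp[(E_Q−E_P)/(RT)].
(E_Q−E_P)/(RT) = (91.2−125)×10³/(8.314×691) = -33800/5745 = -5.883.
k_P/k_Q = (4.50×10^12/8.76×10^8)·exp(-5.883) = 5137 × 0.002785 = 14.3.
Since E_P > E_Q, raising the temperature improves selectivity toward P.

14.3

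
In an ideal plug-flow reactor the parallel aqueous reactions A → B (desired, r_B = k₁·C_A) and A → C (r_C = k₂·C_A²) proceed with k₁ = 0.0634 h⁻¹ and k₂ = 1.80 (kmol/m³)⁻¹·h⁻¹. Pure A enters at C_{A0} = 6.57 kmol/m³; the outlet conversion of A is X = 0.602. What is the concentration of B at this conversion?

0.0322 kmol/m³

C_A = C_{A0}(1−X) = 2.615 kmol/m³.
Along a PFR/batch, dC_B/dC_A = −r_B/(r_B+r_C) = −k₁/(k₁+k₂·C_A).
Integrating from C_{A0} to C_A: C_B = (0.0634/1.80)·ln[(0.0634+1.80·6.57)/(0.0634+1.80·2.61)] = 0.03522·ln(11.89/4.770) = 0.03217 kmol/m³.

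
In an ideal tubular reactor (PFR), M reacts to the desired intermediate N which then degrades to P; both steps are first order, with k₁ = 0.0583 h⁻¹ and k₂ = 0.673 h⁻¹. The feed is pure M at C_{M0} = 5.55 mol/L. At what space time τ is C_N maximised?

For first-order series the maximum of C_N occurs at τ_opt = ln(k₂/k₁)/(k₂−k₁).
= ln(0.673/0.0583)/(0.673−0.0583) = ln(11.54)/0.6147 = 2.446/0.6147 = 3.98 h.

3.98 h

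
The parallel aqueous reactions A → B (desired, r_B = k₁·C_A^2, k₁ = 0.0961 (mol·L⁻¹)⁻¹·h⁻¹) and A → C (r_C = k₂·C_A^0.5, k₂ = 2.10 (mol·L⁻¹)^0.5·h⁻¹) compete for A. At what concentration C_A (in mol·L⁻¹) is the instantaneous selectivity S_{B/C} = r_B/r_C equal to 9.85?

S_{B/C} = (k₁/k₂)·C_A^1.5 ⇒ C_A = (S·k₂/k₁)^(1/1.5).
= (9.85×2.10/0.0961)^(0.6667) = (215.2)^(0.6667) = 35.9 mol·L⁻¹.

35.9 mol·L⁻¹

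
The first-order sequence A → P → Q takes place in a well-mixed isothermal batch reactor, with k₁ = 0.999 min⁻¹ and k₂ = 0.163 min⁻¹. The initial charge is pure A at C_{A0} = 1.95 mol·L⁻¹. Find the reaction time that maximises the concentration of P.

2.17 min

The intermediate peaks when r₁ = r₂, i.e. k₁e^(−k₁t) = k₂e^(−k₂t), giving t_opt = ln(k₂/k₁)/(k₂−k₁).
= ln(0.163/0.999)/(0.163−0.999) = ln(0.1632)/-0.8360 = -1.813/-0.8360 = 2.17 min.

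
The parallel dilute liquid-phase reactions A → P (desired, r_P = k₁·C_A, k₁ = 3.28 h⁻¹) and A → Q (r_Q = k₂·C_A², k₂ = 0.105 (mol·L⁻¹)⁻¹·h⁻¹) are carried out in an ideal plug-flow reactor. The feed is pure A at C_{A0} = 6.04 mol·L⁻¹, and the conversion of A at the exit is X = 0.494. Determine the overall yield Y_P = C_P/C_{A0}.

C_A = C_{A0}(1−X) = 3.056 mol·L⁻¹.
Along a PFR/batch, dC_P/dC_A = −r_P/(r_P+r_Q) = −k₁/(k₁+k₂·C_A).
Integrating from C_{A0} to C_A: C_P = (3.28/0.105)·ln[(3.28+0.105·6.04)/(3.28+0.105·3.06)] = 31.24·ln(3.914/3.601) = 2.606 mol·L⁻¹.
Y_P = C_P/C_{A0} = 2.606/6.04 = 0.431.

0.431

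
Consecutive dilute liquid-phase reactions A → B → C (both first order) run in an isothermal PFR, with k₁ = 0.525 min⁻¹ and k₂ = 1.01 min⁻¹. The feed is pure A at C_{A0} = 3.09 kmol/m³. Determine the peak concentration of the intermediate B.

0.791 kmol/m³

Evaluating C_B at τ_opt = ln(k₂/k₁)/(k₂−k₁) gives C_{B,max}/C_{A0} = (k₁/k₂)^[k₂/(k₂−k₁)].
= (0.525/1.01)^(1.01/(1.01−0.525)) = (0.5198)^(2.082) = 0.2560.
C_{B,max} = 0.2560×3.09 = 0.791 kmol/m³.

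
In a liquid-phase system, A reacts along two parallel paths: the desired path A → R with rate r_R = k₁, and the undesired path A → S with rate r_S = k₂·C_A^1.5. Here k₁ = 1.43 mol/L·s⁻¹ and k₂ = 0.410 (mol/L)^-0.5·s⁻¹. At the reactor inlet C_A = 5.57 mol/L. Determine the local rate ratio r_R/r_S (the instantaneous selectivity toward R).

0.265

S_{R/S} = r_R/r_S = (k₁)/(k₂·C_A^1.5) = (k₁/k₂)·C_A^-1.5.
= (1.43) / (0.410×5.570^1.5) = 1.430/5.390 = 0.265.
The undesired path is higher order in A, so low C_A (CSTR or dilute feed) favours R.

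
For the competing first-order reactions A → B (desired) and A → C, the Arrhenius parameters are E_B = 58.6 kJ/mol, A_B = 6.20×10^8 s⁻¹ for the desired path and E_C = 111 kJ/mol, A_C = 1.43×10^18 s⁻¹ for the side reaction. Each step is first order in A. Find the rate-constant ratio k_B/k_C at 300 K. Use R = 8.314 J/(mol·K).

k_B/k_C = (A_B/A_C)·exp[−(E_B−E_C)/(RT)] = (A_B/A_C)·exp[(E_C−E_B)/(RT)].
(E_C−E_B)/(RT) = (111−58.6)×10³/(8.314×300) = 52400/2494 = 21.01.
k_B/k_C = (6.20×10^8/1.43×10^18)·exp(21.01) = 4.336×10^-10 × 1.330×10^9 = 0.577.

0.577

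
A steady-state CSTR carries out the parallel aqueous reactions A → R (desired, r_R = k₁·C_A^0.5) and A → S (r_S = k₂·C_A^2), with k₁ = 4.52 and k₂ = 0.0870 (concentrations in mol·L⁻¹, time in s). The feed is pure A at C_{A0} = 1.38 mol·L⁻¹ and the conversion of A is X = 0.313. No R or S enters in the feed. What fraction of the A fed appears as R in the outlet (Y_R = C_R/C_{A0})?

Exit C_A = C_{A0}(1−X) = 1.38×0.687 = 0.9481 mol·L⁻¹.
A CSTR operates uniformly at the exit composition, giving r_R = 4.401 and r_S = 0.07820 (each k·C_A^n at C_A = 0.9481).
Fraction of consumed A going to R: r_R/(r_R+r_S) = 0.9825.
C_R = 0.9825·C_{A0}·X = 0.9825×1.38×0.313 = 0.424 mol·L⁻¹; Y_R = C_R/C_{A0} = 0.308.

0.308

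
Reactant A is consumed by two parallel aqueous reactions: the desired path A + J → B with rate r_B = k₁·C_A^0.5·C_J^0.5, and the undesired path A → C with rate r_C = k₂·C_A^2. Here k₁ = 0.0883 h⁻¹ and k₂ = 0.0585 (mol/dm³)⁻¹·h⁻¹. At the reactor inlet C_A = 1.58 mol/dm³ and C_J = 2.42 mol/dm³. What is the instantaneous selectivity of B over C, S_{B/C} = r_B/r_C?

1.18

S_{B/C} = r_B/r_C = (k₁·C_A^0.5·C_J^0.5)/(k₂·C_A^2) = (k₁/k₂)·C_A^-1.5·C_J^0.5.
= (0.0883×1.580^0.5×2.420^0.5) / (0.0585×1.580^2) = 0.1727/0.1460 = 1.18.
The undesired path is higher order in A, so low C_A (CSTR or dilute feed) favours B.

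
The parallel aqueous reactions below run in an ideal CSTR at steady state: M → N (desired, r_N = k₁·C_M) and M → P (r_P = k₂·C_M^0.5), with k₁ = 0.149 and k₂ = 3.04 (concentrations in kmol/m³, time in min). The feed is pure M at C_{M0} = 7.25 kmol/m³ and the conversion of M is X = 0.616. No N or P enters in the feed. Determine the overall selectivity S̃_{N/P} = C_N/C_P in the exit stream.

0.0818

Exit C_M = C_{M0}(1−X) = 7.25×0.384 = 2.784 kmol/m³.
A CSTR operates uniformly at the exit composition, giving r_N = 0.4148 and r_P = 5.072 (each k·C_M^n at C_M = 2.784).
Overall selectivity = C_N/C_P = r_Nτ/(r_Pτ) = r_N/r_P = 0.0818.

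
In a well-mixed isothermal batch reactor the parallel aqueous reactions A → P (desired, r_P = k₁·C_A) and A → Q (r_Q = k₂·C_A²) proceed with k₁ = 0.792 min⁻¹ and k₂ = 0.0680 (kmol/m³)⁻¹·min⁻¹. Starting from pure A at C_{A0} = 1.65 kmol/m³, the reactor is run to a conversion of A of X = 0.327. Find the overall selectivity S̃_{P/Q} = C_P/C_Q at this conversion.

8.45

C_A = C_{A0}(1−X) = 1.110 kmol/m³.
Along a PFR/batch, dC_P/dC_A = −r_P/(r_P+r_Q) = −k₁/(k₁+k₂·C_A).
Integrating from C_{A0} to C_A: C_P = (0.792/0.0680)·ln[(0.792+0.0680·1.65)/(0.792+0.0680·1.11)] = 11.65·ln(0.9042/0.8675) = 0.4825 kmol/m³.
C_Q = (C_{A0}−C_A)−C_P = 0.05710 kmol/m³; S̃_{P/Q} = 0.4825/0.05710 = 8.45.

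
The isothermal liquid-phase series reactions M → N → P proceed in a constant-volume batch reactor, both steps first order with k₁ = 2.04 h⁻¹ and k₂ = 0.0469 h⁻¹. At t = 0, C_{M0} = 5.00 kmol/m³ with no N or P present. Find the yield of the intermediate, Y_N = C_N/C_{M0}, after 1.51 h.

The intermediate concentration in a first-order A→B→C sequence is C_N = k₁C_{M0}(e^(−k₁t) − e^(−k₂t))/(k₂−k₁).
e^(−k₁t) = e^(−2.04×1.51) = e^(−3.080) = 0.04594; e^(−k₂t) = e^(−0.07082) = 0.9316.
C_N = 2.04×5.00/(0.0469−2.04) × (0.04594−0.9316) = (-5.118)×(-0.8857) = 4.533 kmol/m³.
Y_N = C_N/C_{M0} = 4.533/5.00 = 0.907.

0.907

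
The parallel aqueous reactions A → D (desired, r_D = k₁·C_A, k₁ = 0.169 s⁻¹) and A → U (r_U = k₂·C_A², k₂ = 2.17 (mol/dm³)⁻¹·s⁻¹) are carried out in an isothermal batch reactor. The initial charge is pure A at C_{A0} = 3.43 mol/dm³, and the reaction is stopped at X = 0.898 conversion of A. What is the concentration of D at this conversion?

C_A = C_{A0}(1−X) = 0.3499 mol/dm³.
Along a PFR/batch, dC_D/dC_A = −r_D/(r_D+r_U) = −k₁/(k₁+k₂·C_A).
Integrating from C_{A0} to C_A: C_D = (0.169/2.17)·ln[(0.169+2.17·3.43)/(0.169+2.17·0.350)] = 0.07788·ln(7.612/0.9282) = 0.1639 mol/dm³.

0.164 mol/dm³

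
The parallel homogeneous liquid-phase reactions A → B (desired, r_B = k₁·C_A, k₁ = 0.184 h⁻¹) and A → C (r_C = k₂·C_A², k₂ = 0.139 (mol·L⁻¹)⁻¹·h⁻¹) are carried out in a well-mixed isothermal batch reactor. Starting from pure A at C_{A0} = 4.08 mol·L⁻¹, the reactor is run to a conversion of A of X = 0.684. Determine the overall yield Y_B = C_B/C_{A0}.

0.236

C_A = C_{A0}(1−X) = 1.289 mol·L⁻¹.
Along a PFR/batch, dC_B/dC_A = −r_B/(r_B+r_C) = −k₁/(k₁+k₂·C_A).
Integrating from C_{A0} to C_A: C_B = (0.184/0.139)·ln[(0.184+0.139·4.08)/(0.184+0.139·1.29)] = 1.324·ln(0.7511/0.3632) = 0.9618 mol·L⁻¹.
Y_B = C_B/C_{A0} = 0.9618/4.08 = 0.236.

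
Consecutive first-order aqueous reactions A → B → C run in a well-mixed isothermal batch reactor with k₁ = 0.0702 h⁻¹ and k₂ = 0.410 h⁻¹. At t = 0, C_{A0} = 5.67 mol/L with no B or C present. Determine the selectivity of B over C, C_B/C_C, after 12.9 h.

Solving the coupled first-order balances gives C_B(t) = [k₁/(k₂−k₁)]·C_{A0}·(e^(−k₁t) − e^(−k₂t)).
e^(−k₁t) = e^(−0.0702×12.9) = e^(−0.9056) = 0.4043; e^(−k₂t) = e^(−5.289) = 0.005047.
C_B = 0.0702×5.67/(0.410−0.0702) × (0.4043−0.005047) = 1.171×0.3993 = 0.4677 mol/L.
C_A = C_{A0}e^(−k₁t) = 2.292 mol/L, so C_C = C_{A0}−C_A−C_B = 2.910 mol/L; C_B/C_C = 0.161.

0.161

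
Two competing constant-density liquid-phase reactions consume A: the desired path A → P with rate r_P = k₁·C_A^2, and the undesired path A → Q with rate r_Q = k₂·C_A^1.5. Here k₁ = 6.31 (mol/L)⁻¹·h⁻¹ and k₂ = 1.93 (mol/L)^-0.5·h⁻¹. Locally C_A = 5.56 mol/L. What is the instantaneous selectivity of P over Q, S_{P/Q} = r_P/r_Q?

S_{P/Q} = r_P/r_Q = (k₁·C_A^2)/(k₂·C_A^1.5) = (k₁/k₂)·C_A^0.5.
= (6.31×5.560^2) / (1.93×5.560^1.5) = 195.1/25.30 = 7.71.

7.71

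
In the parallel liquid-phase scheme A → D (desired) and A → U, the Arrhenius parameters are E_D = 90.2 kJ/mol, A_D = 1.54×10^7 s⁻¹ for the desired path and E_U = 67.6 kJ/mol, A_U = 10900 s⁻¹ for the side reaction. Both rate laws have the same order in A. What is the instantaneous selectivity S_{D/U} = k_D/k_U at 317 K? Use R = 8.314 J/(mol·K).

With equal orders, S_{D/U} = k_D/k_U = (A_D/A_U)·exp[(E_U−E_D)/(RT)].
(E_U−E_D)/(RT) = (67.6−90.2)×10³/(8.314×317) = -22600/2636 = -8.575.
k_D/k_U = (1.54×10^7/10900)·exp(-8.575) = 1413 × 1.887×10^-4 = 0.267.

0.267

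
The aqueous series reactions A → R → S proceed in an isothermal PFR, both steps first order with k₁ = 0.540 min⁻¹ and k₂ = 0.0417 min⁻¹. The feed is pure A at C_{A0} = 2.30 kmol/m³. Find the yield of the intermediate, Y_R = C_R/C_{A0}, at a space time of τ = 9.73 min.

The intermediate concentration in a first-order A→B→C sequence is C_R = k₁C_{A0}(e^(−k₁τ) − e^(−k₂τ))/(k₂−k₁).
e^(−k₁τ) = e^(−0.540×9.73) = e^(−5.254) = 0.005226; e^(−k₂τ) = e^(−0.4057) = 0.6665.
C_R = 0.540×2.30/(0.0417−0.540) × (0.005226−0.6665) = (-2.492)×(-0.6613) = 1.648 kmol/m³.
Y_R = C_R/C_{A0} = 1.648/2.30 = 0.717.

0.717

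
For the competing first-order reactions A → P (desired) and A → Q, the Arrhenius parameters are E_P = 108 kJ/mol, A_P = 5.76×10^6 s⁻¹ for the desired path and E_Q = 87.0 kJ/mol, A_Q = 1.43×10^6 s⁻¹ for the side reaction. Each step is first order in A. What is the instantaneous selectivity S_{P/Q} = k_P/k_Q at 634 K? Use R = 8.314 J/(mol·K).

With equal orders, S_{P/Q} = k_P/k_Q = (A_P/A_Q)·exp[(E_Q−E_P)/(RT)].
(E_Q−E_P)/(RT) = (87.0−108)×10³/(8.314×634) = -21000/5271 = -3.984.
k_P/k_Q = (5.76×10^6/1.43×10^6)·exp(-3.984) = 4.028 × 0.01861 = 0.0750.

0.0750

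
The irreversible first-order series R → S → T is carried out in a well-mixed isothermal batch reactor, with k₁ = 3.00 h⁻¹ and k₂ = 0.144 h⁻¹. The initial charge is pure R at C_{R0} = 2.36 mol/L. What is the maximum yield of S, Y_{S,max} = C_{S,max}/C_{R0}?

Evaluating C_S at t_opt = ln(k₂/k₁)/(k₂−k₁) gives C_{S,max}/C_{R0} = (k₁/k₂)^[k₂/(k₂−k₁)].
= (3.00/0.144)^(0.144/(0.144−3.00)) = (20.83)^(-0.05042) = 0.8580.

0.858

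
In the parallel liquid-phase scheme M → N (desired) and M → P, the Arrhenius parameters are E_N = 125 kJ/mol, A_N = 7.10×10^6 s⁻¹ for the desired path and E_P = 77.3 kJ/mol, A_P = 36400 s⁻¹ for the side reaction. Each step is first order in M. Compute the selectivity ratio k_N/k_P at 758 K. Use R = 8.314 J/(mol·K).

0.101

Since both paths have the same order in M, the concentration cancels and S_{N/P} = k_N/k_P = (A_N/A_P)·exp[(E_P−E_N)/(RT)].
(E_P−E_N)/(RT) = (77.3−125)×10³/(8.314×758) = -47700/6302 = -7.569.
k_N/k_P = (7.10×10^6/36400)·exp(-7.569) = 195.1 × 5.162×10^-4 = 0.101.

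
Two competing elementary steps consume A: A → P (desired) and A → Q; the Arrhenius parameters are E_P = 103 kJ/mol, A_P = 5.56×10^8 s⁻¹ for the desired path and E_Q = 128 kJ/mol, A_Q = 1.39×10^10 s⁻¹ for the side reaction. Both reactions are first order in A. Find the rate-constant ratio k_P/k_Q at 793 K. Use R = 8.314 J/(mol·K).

k_P/k_Q = (A_P/A_Q)·exp[−(E_P−E_Q)/(RT)] = (A_P/A_Q)·exp[(E_Q−E_P)/(RT)].
(E_Q−E_P)/(RT) = (128−103)×10³/(8.314×793) = 25000/6593 = 3.792.
k_P/k_Q = (5.56×10^8/1.39×10^10)·exp(3.792) = 0.04000 × 44.34 = 1.77.

1.77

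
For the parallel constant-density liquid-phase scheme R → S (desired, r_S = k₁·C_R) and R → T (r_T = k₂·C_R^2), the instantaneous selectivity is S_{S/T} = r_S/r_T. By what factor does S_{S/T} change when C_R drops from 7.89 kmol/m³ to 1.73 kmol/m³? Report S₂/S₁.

S_{S/T} = (k₁/k₂)·C_R⁻¹, so S₂/S₁ = (C_{R,2}/C_{R,1})⁻¹.
= 7.89/1.73 = 4.56.
Selectivity toward S rises as C_R falls — low-concentration operation is favoured.

4.56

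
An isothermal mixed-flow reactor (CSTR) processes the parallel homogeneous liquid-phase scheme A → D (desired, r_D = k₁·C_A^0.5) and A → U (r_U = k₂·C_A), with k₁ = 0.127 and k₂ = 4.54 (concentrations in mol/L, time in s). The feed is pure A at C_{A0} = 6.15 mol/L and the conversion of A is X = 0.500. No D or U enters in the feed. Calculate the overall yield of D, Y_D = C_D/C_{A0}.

Exit C_A = C_{A0}(1−X) = 6.15×0.500 = 3.075 mol/L.
A CSTR operates uniformly at the exit composition, giving r_D = 0.2227 and r_U = 13.96 (each k·C_A^n at C_A = 3.075).
Fraction of consumed A going to D: r_D/(r_D+r_U) = 0.01570.
C_D = 0.01570·C_{A0}·X = 0.01570×6.15×0.500 = 0.0483 mol/L; Y_D = C_D/C_{A0} = 0.00785.

0.00785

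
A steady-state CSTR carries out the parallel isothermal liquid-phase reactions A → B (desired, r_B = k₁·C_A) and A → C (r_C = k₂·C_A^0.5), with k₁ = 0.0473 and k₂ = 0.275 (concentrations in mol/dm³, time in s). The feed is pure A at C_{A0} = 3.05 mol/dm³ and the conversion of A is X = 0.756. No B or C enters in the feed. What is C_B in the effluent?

Exit C_A = C_{A0}(1−X) = 3.05×0.244 = 0.7442 mol/dm³.
In a CSTR the entire volume is at exit conditions, so r_B = 0.0473×0.7442 = 0.03520 and r_C = 0.275×0.7442^0.5 = 0.2372.
Fraction of consumed A going to B: r_B/(r_B+r_C) = 0.1292.
C_B = 0.1292·C_{A0}·X = 0.1292×3.05×0.756 = 0.298 mol/dm³.

0.298 mol/dm³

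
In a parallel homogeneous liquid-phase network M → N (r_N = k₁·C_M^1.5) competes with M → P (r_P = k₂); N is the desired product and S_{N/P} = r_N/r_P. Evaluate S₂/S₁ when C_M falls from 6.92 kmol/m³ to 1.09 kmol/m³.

0.0625

S_{N/P} = (k₁/k₂)·C_M^1.5, so S₂/S₁ = (C_{M,2}/C_{M,1})^1.5.
= (1.09/6.92)^1.5 = (0.1575)^1.5 = 0.0625.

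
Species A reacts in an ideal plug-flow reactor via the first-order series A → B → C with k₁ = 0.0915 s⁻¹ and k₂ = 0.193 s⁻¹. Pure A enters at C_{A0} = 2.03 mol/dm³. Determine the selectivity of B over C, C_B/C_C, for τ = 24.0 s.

0.115

For first-order series with pure A initially, C_B(τ) = k₁C_{A0}/(k₂−k₁)·(e^(−k₁τ) − e^(−k₂τ)).
e^(−k₁τ) = e^(−0.0915×24.0) = e^(−2.196) = 0.1112; e^(−k₂τ) = e^(−4.632) = 0.009735.
C_B = 0.0915×2.03/(0.193−0.0915) × (0.1112−0.009735) = 1.830×0.1015 = 0.1858 mol/dm³.
C_A = C_{A0}e^(−k₁τ) = 0.2258 mol/dm³, so C_C = C_{A0}−C_A−C_B = 1.618 mol/dm³; C_B/C_C = 0.115.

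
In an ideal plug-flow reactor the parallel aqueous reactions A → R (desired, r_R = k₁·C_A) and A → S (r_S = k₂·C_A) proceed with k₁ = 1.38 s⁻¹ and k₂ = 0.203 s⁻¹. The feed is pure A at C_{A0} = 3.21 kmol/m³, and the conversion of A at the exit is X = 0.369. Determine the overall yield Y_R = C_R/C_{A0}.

C_A = C_{A0}(1−X) = 2.026 kmol/m³.
Both paths are first order in A, so the instantaneous fraction to R is constant: dC_R/d(−C_A) = k₁/(k₁+k₂) = 0.8718.
C_R = 0.8718·(C_{A0}−C_A) = 0.8718×1.184 = 1.03 kmol/m³.
Y_R = C_R/C_{A0} = 1.033/3.21 = 0.322.

0.322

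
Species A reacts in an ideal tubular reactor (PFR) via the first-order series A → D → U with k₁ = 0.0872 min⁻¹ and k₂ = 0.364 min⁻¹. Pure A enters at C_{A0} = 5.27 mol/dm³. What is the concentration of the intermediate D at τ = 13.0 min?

0.520 mol/dm³

Solving the coupled first-order balances gives C_D(τ) = [k₁/(k₂−k₁)]·C_{A0}·(e^(−k₁τ) − e^(−k₂τ)).
e^(−k₁τ) = e^(−0.0872×13.0) = e^(−1.134) = 0.3219; e^(−k₂τ) = e^(−4.732) = 0.008809.
C_D = 0.0872×5.27/(0.364−0.0872) × (0.3219−0.008809) = 1.660×0.3131 = 0.5197 mol/dm³.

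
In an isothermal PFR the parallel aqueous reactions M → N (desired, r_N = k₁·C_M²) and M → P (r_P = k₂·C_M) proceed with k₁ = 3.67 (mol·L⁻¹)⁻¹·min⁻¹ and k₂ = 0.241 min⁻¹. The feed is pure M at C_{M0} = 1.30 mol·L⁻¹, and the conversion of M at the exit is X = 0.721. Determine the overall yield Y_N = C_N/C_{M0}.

C_M = C_{M0}(1−X) = 0.3627 mol·L⁻¹.
Along a PFR/batch, dC_P/dC_M = −r_P/(r_N+r_P) = −k₂/(k₂+k₁·C_M).
Integrating from C_{M0} to C_M: C_P = (0.241/3.67)·ln[(0.241+3.67·1.30)/(0.241+3.67·0.363)] = 0.06567·ln(5.012/1.572) = 0.07614 mol·L⁻¹.
Then C_N = (C_{M0}−C_M) − C_P = 0.9373 − 0.07614 = 0.8612 mol·L⁻¹.
Y_N = C_N/C_{M0} = 0.8612/1.30 = 0.662.

0.662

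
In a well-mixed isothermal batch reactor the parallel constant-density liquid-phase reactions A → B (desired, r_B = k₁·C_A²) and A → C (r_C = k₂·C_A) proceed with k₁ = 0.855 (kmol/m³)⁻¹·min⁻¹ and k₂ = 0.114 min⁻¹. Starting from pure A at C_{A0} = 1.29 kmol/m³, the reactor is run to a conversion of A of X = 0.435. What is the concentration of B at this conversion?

C_A = C_{A0}(1−X) = 0.7288 kmol/m³.
Along a PFR/batch, dC_C/dC_A = −r_C/(r_B+r_C) = −k₂/(k₂+k₁·C_A).
Integrating from C_{A0} to C_A: C_C = (0.114/0.855)·ln[(0.114+0.855·1.29)/(0.114+0.855·0.729)] = 0.1333·ln(1.217/0.7372) = 0.06684 kmol/m³.
Then C_B = (C_{A0}−C_A) − C_C = 0.5612 − 0.06684 = 0.4943 kmol/m³.

0.494 kmol/m³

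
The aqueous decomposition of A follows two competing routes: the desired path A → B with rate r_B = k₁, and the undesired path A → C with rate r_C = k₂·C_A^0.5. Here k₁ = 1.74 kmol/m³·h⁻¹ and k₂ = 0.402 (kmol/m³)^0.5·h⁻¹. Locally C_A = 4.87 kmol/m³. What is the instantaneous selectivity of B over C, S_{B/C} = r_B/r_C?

S_{B/C} = r_B/r_C = (k₁)/(k₂·C_A^0.5) = (k₁/k₂)·C_A^-0.5.
= (1.74) / (0.402×4.870^0.5) = 1.740/0.8871 = 1.96.

1.96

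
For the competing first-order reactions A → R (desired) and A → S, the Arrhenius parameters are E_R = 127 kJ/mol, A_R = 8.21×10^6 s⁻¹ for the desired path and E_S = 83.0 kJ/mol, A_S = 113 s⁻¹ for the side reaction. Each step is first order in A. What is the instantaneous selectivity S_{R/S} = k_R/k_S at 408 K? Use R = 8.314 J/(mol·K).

With equal orders, S_{R/S} = k_R/k_S = (A_R/A_S)·exp[(E_S−E_R)/(RT)].
(E_S−E_R)/(RT) = (83.0−127)×10³/(8.314×408) = -44000/3392 = -12.97.
k_R/k_S = (8.21×10^6/113)·exp(-12.97) = 72655 × 2.326×10^-6 = 0.169.

0.169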